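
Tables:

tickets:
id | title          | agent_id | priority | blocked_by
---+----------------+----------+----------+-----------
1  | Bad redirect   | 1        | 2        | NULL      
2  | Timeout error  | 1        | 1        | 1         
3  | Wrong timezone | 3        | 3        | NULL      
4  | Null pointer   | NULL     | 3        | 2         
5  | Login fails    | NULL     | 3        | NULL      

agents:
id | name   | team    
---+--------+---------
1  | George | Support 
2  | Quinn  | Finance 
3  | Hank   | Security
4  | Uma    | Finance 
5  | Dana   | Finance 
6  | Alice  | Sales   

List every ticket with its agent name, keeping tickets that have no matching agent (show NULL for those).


LEFT JOIN keeps every row from tickets (the left table); where agent_id has no match in agents, the agent columns become NULL. Walk through each ticket:
  - ticket 1 (Bad redirect): agent_id=1 -> matches George
  - ticket 2 (Timeout error): agent_id=1 -> matches George
  - ticket 3 (Wrong timezone): agent_id=3 -> matches Hank
  - ticket 4 (Null pointer): agent_id=NULL, no match -> kept with NULL
  - ticket 5 (Login fails): agent_id=NULL, no match -> kept with NULL
All 5 rows appear; 2 have NULL agent.

SQL:
SELECT a.title, b.name AS agent
FROM tickets a
LEFT JOIN agents b ON a.agent_id = b.id

Result:
title          | agent 
---------------+-------
Bad redirect   | George
Timeout error  | George
Wrong timezone | Hank  
Null pointer   | NULL  
Login fails    | NULL  


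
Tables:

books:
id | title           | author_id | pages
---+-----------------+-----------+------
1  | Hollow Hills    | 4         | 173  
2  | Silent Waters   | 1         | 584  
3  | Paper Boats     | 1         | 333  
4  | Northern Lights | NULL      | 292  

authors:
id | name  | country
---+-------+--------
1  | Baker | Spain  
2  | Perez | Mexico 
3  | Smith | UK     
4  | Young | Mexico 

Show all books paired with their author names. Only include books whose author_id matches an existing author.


INNER JOIN keeps only books rows whose author_id matches an id in authors. Walk through each book:
  - book 1 (Hollow Hills): author_id=4 -> matches Young
  - book 2 (Silent Waters): author_id=1 -> matches Baker
  - book 3 (Paper Boats): author_id=1 -> matches Baker
  - book 4 (Northern Lights): author_id=NULL, no match -> dropped
So 1 of 4 rows is dropped.

SQL:
SELECT a.title, b.name AS author
FROM books a
INNER JOIN authors b ON a.author_id = b.id

Result:
title         | author
--------------+-------
Hollow Hills  | Young 
Silent Waters | Baker 
Paper Boats   | Baker 


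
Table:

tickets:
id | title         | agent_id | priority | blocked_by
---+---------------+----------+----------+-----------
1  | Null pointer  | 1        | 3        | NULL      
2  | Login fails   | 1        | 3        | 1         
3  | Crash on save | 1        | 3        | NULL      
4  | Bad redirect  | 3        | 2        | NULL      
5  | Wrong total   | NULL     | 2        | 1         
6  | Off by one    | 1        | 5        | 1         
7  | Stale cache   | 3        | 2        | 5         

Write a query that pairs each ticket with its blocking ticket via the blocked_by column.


This is a self-join: tickets is joined to a second copy of itself, matching each row's blocked_by to another row's id. Use LEFT JOIN so rows with blocked_by=NULL are kept.
  - ticket 1 (Null pointer): blocked_by=NULL -> NULL
  - ticket 2 (Login fails): blocked_by=1 -> Null pointer
  - ticket 3 (Crash on save): blocked_by=NULL -> NULL
  - ticket 4 (Bad redirect): blocked_by=NULL -> NULL
  - ticket 5 (Wrong total): blocked_by=1 -> Null pointer
  - ticket 6 (Off by one): blocked_by=1 -> Null pointer
  - ticket 7 (Stale cache): blocked_by=5 -> Wrong total

SQL:
SELECT a.title AS item, b.title AS blocked_by
FROM tickets a
LEFT JOIN tickets b ON a.blocked_by = b.id

Result:
item          | blocked_by  
--------------+-------------
Null pointer  | NULL        
Login fails   | Null pointer
Crash on save | NULL        
Bad redirect  | NULL        
Wrong total   | Null pointer
Off by one    | Null pointer
Stale cache   | Wrong total 


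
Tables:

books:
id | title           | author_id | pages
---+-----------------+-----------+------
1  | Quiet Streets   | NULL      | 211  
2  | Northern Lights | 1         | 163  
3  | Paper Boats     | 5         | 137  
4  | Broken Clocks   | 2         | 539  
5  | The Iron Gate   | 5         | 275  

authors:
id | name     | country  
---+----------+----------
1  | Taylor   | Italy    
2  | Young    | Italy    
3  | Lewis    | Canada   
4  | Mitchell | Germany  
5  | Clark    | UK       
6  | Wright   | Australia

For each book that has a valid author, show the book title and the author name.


INNER JOIN keeps only books rows whose author_id matches an id in authors. Walk through each book:
  - book 1 (Quiet Streets): author_id=NULL, no match -> dropped
  - book 2 (Northern Lights): author_id=1 -> matches Taylor
  - book 3 (Paper Boats): author_id=5 -> matches Clark
  - book 4 (Broken Clocks): author_id=2 -> matches Young
  - book 5 (The Iron Gate): author_id=5 -> matches Clark
So 1 of 5 rows is dropped.

SQL:
SELECT a.title, b.name AS author
FROM books a
INNER JOIN authors b ON a.author_id = b.id

Result:
title           | author
----------------+-------
Northern Lights | Taylor
Paper Boats     | Clark 
Broken Clocks   | Young 
The Iron Gate   | Clark 


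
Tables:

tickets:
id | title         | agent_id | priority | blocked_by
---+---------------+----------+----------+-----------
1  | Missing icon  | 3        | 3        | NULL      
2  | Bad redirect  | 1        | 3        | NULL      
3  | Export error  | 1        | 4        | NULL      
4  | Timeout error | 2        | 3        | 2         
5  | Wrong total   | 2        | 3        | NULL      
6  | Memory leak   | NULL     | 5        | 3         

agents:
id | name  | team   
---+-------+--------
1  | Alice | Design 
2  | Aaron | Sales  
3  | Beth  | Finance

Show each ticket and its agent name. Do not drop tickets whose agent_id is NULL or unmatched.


LEFT JOIN keeps every row from tickets (the left table); where agent_id has no match in agents, the agent columns become NULL. Walk through each ticket:
  - ticket 1 (Missing icon): agent_id=3 -> matches Beth
  - ticket 2 (Bad redirect): agent_id=1 -> matches Alice
  - ticket 3 (Export error): agent_id=1 -> matches Alice
  - ticket 4 (Timeout error): agent_id=2 -> matches Aaron
  - ticket 5 (Wrong total): agent_id=2 -> matches Aaron
  - ticket 6 (Memory leak): agent_id=NULL, no match -> kept with NULL
All 6 rows appear; 1 has NULL agent.

SQL:
SELECT a.title, b.name AS agent
FROM tickets a
LEFT JOIN agents b ON a.agent_id = b.id

Result:
title         | agent
--------------+------
Missing icon  | Beth 
Bad redirect  | Alice
Export error  | Alice
Timeout error | Aaron
Wrong total   | Aaron
Memory leak   | NULL 


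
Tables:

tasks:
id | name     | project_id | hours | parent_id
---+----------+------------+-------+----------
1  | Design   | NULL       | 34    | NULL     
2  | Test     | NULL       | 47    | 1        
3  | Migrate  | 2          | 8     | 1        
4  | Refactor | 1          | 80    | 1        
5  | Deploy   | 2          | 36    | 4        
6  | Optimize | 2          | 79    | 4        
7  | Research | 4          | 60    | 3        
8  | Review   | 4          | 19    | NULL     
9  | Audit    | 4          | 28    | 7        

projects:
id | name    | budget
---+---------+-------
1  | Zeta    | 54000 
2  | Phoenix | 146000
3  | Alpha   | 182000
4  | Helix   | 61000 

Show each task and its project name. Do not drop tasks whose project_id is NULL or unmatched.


LEFT JOIN keeps every row from tasks (the left table); where project_id has no match in projects, the project columns become NULL. Walk through each task:
  - task 1 (Design): project_id=NULL, no match -> kept with NULL
  - task 2 (Test): project_id=NULL, no match -> kept with NULL
  - task 3 (Migrate): project_id=2 -> matches Phoenix
  - task 4 (Refactor): project_id=1 -> matches Zeta
  - task 5 (Deploy): project_id=2 -> matches Phoenix
  - task 6 (Optimize): project_id=2 -> matches Phoenix
  - task 7 (Research): project_id=4 -> matches Helix
  - task 8 (Review): project_id=4 -> matches Helix
  - task 9 (Audit): project_id=4 -> matches Helix
All 9 rows appear; 2 have NULL project.

SQL:
SELECT a.name, b.name AS project
FROM tasks a
LEFT JOIN projects b ON a.project_id = b.id

Result:
name     | project
---------+--------
Design   | NULL   
Test     | NULL   
Migrate  | Phoenix
Refactor | Zeta   
Deploy   | Phoenix
Optimize | Phoenix
Research | Helix  
Review   | Helix  
Audit    | Helix  


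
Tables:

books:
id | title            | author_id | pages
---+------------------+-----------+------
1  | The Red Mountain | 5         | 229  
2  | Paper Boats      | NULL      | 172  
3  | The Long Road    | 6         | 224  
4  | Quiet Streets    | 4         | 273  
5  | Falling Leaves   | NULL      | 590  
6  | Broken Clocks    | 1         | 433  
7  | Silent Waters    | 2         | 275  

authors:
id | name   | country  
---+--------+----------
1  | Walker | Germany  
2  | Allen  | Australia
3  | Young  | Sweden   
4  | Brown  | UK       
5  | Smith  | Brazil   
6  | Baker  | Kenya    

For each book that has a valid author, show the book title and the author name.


INNER JOIN keeps only books rows whose author_id matches an id in authors. Walk through each book:
  - book 1 (The Red Mountain): author_id=5 -> matches Smith
  - book 2 (Paper Boats): author_id=NULL, no match -> dropped
  - book 3 (The Long Road): author_id=6 -> matches Baker
  - book 4 (Quiet Streets): author_id=4 -> matches Brown
  - book 5 (Falling Leaves): author_id=NULL, no match -> dropped
  - book 6 (Broken Clocks): author_id=1 -> matches Walker
  - book 7 (Silent Waters): author_id=2 -> matches Allen
So 2 of 7 rows are dropped.

SQL:
SELECT a.title, b.name AS author
FROM books a
INNER JOIN authors b ON a.author_id = b.id

Result:
title            | author
-----------------+-------
The Red Mountain | Smith 
The Long Road    | Baker 
Quiet Streets    | Brown 
Broken Clocks    | Walker
Silent Waters    | Allen 


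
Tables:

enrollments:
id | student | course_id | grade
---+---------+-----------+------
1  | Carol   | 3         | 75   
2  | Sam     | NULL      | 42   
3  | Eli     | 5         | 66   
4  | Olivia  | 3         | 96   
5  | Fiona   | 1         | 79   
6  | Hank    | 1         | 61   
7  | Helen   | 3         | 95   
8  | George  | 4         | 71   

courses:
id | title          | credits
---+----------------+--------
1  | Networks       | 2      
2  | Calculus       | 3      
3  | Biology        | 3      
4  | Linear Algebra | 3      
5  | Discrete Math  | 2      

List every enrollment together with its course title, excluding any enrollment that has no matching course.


INNER JOIN keeps only enrollments rows whose course_id matches an id in courses. Walk through each enrollment:
  - enrollment 1 (Carol): course_id=3 -> matches Biology
  - enrollment 2 (Sam): course_id=NULL, no match -> dropped
  - enrollment 3 (Eli): course_id=5 -> matches Discrete Math
  - enrollment 4 (Olivia): course_id=3 -> matches Biology
  - enrollment 5 (Fiona): course_id=1 -> matches Networks
  - enrollment 6 (Hank): course_id=1 -> matches Networks
  - enrollment 7 (Helen): course_id=3 -> matches Biology
  - enrollment 8 (George): course_id=4 -> matches Linear Algebra
So 1 of 8 rows is dropped.

SQL:
SELECT a.student, b.title AS course
FROM enrollments a
INNER JOIN courses b ON a.course_id = b.id

Result:
student | course        
--------+---------------
Carol   | Biology       
Eli     | Discrete Math 
Olivia  | Biology       
Fiona   | Networks      
Hank    | Networks      
Helen   | Biology       
George  | Linear Algebra


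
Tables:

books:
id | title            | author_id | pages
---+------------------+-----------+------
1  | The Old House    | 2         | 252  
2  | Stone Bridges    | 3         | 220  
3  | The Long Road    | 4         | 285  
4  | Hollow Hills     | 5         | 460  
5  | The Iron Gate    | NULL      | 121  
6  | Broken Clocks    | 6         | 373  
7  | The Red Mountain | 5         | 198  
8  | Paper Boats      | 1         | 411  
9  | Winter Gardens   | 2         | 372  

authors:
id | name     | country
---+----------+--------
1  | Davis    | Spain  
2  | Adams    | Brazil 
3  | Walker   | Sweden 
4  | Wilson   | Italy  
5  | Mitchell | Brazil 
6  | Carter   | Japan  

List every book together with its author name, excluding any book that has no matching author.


INNER JOIN keeps only books rows whose author_id matches an id in authors. Walk through each book:
  - book 1 (The Old House): author_id=2 -> matches Adams
  - book 2 (Stone Bridges): author_id=3 -> matches Walker
  - book 3 (The Long Road): author_id=4 -> matches Wilson
  - book 4 (Hollow Hills): author_id=5 -> matches Mitchell
  - book 5 (The Iron Gate): author_id=NULL, no match -> dropped
  - book 6 (Broken Clocks): author_id=6 -> matches Carter
  - book 7 (The Red Mountain): author_id=5 -> matches Mitchell
  - book 8 (Paper Boats): author_id=1 -> matches Davis
  - book 9 (Winter Gardens): author_id=2 -> matches Adams
So 1 of 9 rows is dropped.

SQL:
SELECT a.title, b.name AS author
FROM books a
INNER JOIN authors b ON a.author_id = b.id

Result:
title            | author  
-----------------+---------
The Old House    | Adams   
Stone Bridges    | Walker  
The Long Road    | Wilson  
Hollow Hills     | Mitchell
Broken Clocks    | Carter  
The Red Mountain | Mitchell
Paper Boats      | Davis   
Winter Gardens   | Adams   


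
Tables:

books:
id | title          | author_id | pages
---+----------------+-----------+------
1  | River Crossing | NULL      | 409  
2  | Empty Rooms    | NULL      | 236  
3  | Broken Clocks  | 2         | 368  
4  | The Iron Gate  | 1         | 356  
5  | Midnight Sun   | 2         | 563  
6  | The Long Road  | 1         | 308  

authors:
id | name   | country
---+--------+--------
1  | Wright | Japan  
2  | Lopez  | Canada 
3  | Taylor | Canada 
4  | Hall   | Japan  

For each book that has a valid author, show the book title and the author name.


INNER JOIN keeps only books rows whose author_id matches an id in authors. Walk through each book:
  - book 1 (River Crossing): author_id=NULL, no match -> dropped
  - book 2 (Empty Rooms): author_id=NULL, no match -> dropped
  - book 3 (Broken Clocks): author_id=2 -> matches Lopez
  - book 4 (The Iron Gate): author_id=1 -> matches Wright
  - book 5 (Midnight Sun): author_id=2 -> matches Lopez
  - book 6 (The Long Road): author_id=1 -> matches Wright
So 2 of 6 rows are dropped.

SQL:
SELECT a.title, b.name AS author
FROM books a
INNER JOIN authors b ON a.author_id = b.id

Result:
title         | author
--------------+-------
Broken Clocks | Lopez 
The Iron Gate | Wright
Midnight Sun  | Lopez 
The Long Road | Wright


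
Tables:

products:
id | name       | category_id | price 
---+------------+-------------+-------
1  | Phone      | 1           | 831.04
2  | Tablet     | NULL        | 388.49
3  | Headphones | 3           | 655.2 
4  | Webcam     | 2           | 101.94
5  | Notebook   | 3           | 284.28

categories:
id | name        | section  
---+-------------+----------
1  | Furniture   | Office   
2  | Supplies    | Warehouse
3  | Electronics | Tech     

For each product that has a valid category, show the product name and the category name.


INNER JOIN keeps only products rows whose category_id matches an id in categories. Walk through each product:
  - product 1 (Phone): category_id=1 -> matches Furniture
  - product 2 (Tablet): category_id=NULL, no match -> dropped
  - product 3 (Headphones): category_id=3 -> matches Electronics
  - product 4 (Webcam): category_id=2 -> matches Supplies
  - product 5 (Notebook): category_id=3 -> matches Electronics
So 1 of 5 rows is dropped.

SQL:
SELECT a.name, b.name AS category
FROM products a
INNER JOIN categories b ON a.category_id = b.id

Result:
name       | category   
-----------+------------
Phone      | Furniture  
Headphones | Electronics
Webcam     | Supplies   
Notebook   | Electronics


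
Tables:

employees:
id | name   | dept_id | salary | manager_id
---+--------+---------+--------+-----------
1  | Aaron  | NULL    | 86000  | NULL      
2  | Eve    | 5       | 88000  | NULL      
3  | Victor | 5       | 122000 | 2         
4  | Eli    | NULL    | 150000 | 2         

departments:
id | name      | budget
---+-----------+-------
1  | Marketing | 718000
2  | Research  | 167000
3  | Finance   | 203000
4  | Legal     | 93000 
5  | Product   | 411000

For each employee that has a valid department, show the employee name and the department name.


INNER JOIN keeps only employees rows whose dept_id matches an id in departments. Walk through each employee:
  - employee 1 (Aaron): dept_id=NULL, no match -> dropped
  - employee 2 (Eve): dept_id=5 -> matches Product
  - employee 3 (Victor): dept_id=5 -> matches Product
  - employee 4 (Eli): dept_id=NULL, no match -> dropped
So 2 of 4 rows are dropped.

SQL:
SELECT a.name, b.name AS department
FROM employees a
INNER JOIN departments b ON a.dept_id = b.id

Result:
name   | department
-------+-----------
Eve    | Product   
Victor | Product   


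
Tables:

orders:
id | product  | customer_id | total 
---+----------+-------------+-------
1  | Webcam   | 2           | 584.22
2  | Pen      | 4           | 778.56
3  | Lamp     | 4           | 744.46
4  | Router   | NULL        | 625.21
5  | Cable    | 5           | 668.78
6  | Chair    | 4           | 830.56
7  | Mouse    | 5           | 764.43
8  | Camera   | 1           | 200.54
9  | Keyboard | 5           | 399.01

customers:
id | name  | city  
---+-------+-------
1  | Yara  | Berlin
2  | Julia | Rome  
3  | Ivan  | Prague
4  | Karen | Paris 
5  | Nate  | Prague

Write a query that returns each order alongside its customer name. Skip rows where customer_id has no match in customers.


INNER JOIN keeps only orders rows whose customer_id matches an id in customers. Walk through each order:
  - order 1 (Webcam): customer_id=2 -> matches Julia
  - order 2 (Pen): customer_id=4 -> matches Karen
  - order 3 (Lamp): customer_id=4 -> matches Karen
  - order 4 (Router): customer_id=NULL, no match -> dropped
  - order 5 (Cable): customer_id=5 -> matches Nate
  - order 6 (Chair): customer_id=4 -> matches Karen
  - order 7 (Mouse): customer_id=5 -> matches Nate
  - order 8 (Camera): customer_id=1 -> matches Yara
  - order 9 (Keyboard): customer_id=5 -> matches Nate
So 1 of 9 rows is dropped.

SQL:
SELECT a.product, b.name AS customer
FROM orders a
INNER JOIN customers b ON a.customer_id = b.id

Result:
product  | customer
---------+---------
Webcam   | Julia   
Pen      | Karen   
Lamp     | Karen   
Cable    | Nate    
Chair    | Karen   
Mouse    | Nate    
Camera   | Yara    
Keyboard | Nate    


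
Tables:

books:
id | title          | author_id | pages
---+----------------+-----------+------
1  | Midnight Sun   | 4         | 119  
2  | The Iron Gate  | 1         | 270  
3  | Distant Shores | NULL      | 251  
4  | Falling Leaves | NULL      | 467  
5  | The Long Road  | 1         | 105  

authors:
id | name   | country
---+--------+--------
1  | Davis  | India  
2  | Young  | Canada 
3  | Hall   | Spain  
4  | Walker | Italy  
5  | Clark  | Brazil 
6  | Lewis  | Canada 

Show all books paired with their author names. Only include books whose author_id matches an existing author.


INNER JOIN keeps only books rows whose author_id matches an id in authors. Walk through each book:
  - book 1 (Midnight Sun): author_id=4 -> matches Walker
  - book 2 (The Iron Gate): author_id=1 -> matches Davis
  - book 3 (Distant Shores): author_id=NULL, no match -> dropped
  - book 4 (Falling Leaves): author_id=NULL, no match -> dropped
  - book 5 (The Long Road): author_id=1 -> matches Davis
So 2 of 5 rows are dropped.

SQL:
SELECT a.title, b.name AS author
FROM books a
INNER JOIN authors b ON a.author_id = b.id

Result:
title         | author
--------------+-------
Midnight Sun  | Walker
The Iron Gate | Davis 
The Long Road | Davis 


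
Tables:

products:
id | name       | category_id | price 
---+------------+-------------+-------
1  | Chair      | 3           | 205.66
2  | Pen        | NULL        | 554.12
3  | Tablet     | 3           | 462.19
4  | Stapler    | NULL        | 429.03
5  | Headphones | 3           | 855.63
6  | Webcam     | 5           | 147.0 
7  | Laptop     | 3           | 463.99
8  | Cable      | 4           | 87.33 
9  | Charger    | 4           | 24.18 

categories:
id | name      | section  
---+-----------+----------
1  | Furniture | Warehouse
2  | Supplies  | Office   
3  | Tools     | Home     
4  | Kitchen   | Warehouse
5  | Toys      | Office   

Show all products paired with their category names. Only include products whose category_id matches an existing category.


INNER JOIN keeps only products rows whose category_id matches an id in categories. Walk through each product:
  - product 1 (Chair): category_id=3 -> matches Tools
  - product 2 (Pen): category_id=NULL, no match -> dropped
  - product 3 (Tablet): category_id=3 -> matches Tools
  - product 4 (Stapler): category_id=NULL, no match -> dropped
  - product 5 (Headphones): category_id=3 -> matches Tools
  - product 6 (Webcam): category_id=5 -> matches Toys
  - product 7 (Laptop): category_id=3 -> matches Tools
  - product 8 (Cable): category_id=4 -> matches Kitchen
  - product 9 (Charger): category_id=4 -> matches Kitchen
So 2 of 9 rows are dropped.

SQL:
SELECT a.name, b.name AS category
FROM products a
INNER JOIN categories b ON a.category_id = b.id

Result:
name       | category
-----------+---------
Chair      | Tools   
Tablet     | Tools   
Headphones | Tools   
Webcam     | Toys    
Laptop     | Tools   
Cable      | Kitchen 
Charger    | Kitchen 


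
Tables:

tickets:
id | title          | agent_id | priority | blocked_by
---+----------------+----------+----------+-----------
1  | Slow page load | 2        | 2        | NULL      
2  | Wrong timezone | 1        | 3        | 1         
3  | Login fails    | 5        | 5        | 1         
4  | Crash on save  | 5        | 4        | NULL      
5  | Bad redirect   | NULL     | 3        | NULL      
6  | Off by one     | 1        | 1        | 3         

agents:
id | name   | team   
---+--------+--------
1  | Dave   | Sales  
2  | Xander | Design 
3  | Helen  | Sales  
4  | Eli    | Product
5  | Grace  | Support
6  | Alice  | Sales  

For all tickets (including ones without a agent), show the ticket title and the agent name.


LEFT JOIN keeps every row from tickets (the left table); where agent_id has no match in agents, the agent columns become NULL. Walk through each ticket:
  - ticket 1 (Slow page load): agent_id=2 -> matches Xander
  - ticket 2 (Wrong timezone): agent_id=1 -> matches Dave
  - ticket 3 (Login fails): agent_id=5 -> matches Grace
  - ticket 4 (Crash on save): agent_id=5 -> matches Grace
  - ticket 5 (Bad redirect): agent_id=NULL, no match -> kept with NULL
  - ticket 6 (Off by one): agent_id=1 -> matches Dave
All 6 rows appear; 1 has NULL agent.

SQL:
SELECT a.title, b.name AS agent
FROM tickets a
LEFT JOIN agents b ON a.agent_id = b.id

Result:
title          | agent 
---------------+-------
Slow page load | Xander
Wrong timezone | Dave  
Login fails    | Grace 
Crash on save  | Grace 
Bad redirect   | NULL  
Off by one     | Dave  


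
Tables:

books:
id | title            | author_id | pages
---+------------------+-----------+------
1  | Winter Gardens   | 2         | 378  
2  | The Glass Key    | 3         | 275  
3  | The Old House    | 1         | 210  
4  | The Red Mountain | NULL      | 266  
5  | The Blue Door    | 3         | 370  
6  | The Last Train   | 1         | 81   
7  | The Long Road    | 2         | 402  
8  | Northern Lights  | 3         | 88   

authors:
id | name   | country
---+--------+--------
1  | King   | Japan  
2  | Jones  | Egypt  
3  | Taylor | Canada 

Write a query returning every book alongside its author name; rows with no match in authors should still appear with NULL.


LEFT JOIN keeps every row from books (the left table); where author_id has no match in authors, the author columns become NULL. Walk through each book:
  - book 1 (Winter Gardens): author_id=2 -> matches Jones
  - book 2 (The Glass Key): author_id=3 -> matches Taylor
  - book 3 (The Old House): author_id=1 -> matches King
  - book 4 (The Red Mountain): author_id=NULL, no match -> kept with NULL
  - book 5 (The Blue Door): author_id=3 -> matches Taylor
  - book 6 (The Last Train): author_id=1 -> matches King
  - book 7 (The Long Road): author_id=2 -> matches Jones
  - book 8 (Northern Lights): author_id=3 -> matches Taylor
All 8 rows appear; 1 has NULL author.

SQL:
SELECT a.title, b.name AS author
FROM books a
LEFT JOIN authors b ON a.author_id = b.id

Result:
title            | author
-----------------+-------
Winter Gardens   | Jones 
The Glass Key    | Taylor
The Old House    | King  
The Red Mountain | NULL  
The Blue Door    | Taylor
The Last Train   | King  
The Long Road    | Jones 
Northern Lights  | Taylor


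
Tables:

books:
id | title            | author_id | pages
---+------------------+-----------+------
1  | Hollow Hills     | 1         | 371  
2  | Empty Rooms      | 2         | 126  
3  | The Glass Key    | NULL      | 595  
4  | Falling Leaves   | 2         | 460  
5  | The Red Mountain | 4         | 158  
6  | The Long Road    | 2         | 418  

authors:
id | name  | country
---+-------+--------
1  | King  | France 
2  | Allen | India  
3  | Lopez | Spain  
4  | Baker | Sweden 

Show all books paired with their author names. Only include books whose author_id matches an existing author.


INNER JOIN keeps only books rows whose author_id matches an id in authors. Walk through each book:
  - book 1 (Hollow Hills): author_id=1 -> matches King
  - book 2 (Empty Rooms): author_id=2 -> matches Allen
  - book 3 (The Glass Key): author_id=NULL, no match -> dropped
  - book 4 (Falling Leaves): author_id=2 -> matches Allen
  - book 5 (The Red Mountain): author_id=4 -> matches Baker
  - book 6 (The Long Road): author_id=2 -> matches Allen
So 1 of 6 rows is dropped.

SQL:
SELECT a.title, b.name AS author
FROM books a
INNER JOIN authors b ON a.author_id = b.id

Result:
title            | author
-----------------+-------
Hollow Hills     | King  
Empty Rooms      | Allen 
Falling Leaves   | Allen 
The Red Mountain | Baker 
The Long Road    | Allen 


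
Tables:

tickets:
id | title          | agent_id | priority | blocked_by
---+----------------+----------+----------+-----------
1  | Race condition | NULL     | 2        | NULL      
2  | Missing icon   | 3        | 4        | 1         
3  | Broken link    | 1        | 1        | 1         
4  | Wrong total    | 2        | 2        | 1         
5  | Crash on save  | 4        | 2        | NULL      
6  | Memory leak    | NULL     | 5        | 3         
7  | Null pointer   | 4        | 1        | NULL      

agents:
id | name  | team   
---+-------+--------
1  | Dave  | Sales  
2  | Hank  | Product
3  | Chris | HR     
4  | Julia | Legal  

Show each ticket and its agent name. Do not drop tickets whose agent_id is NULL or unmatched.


LEFT JOIN keeps every row from tickets (the left table); where agent_id has no match in agents, the agent columns become NULL. Walk through each ticket:
  - ticket 1 (Race condition): agent_id=NULL, no match -> kept with NULL
  - ticket 2 (Missing icon): agent_id=3 -> matches Chris
  - ticket 3 (Broken link): agent_id=1 -> matches Dave
  - ticket 4 (Wrong total): agent_id=2 -> matches Hank
  - ticket 5 (Crash on save): agent_id=4 -> matches Julia
  - ticket 6 (Memory leak): agent_id=NULL, no match -> kept with NULL
  - ticket 7 (Null pointer): agent_id=4 -> matches Julia
All 7 rows appear; 2 have NULL agent.

SQL:
SELECT a.title, b.name AS agent
FROM tickets a
LEFT JOIN agents b ON a.agent_id = b.id

Result:
title          | agent
---------------+------
Race condition | NULL 
Missing icon   | Chris
Broken link    | Dave 
Wrong total    | Hank 
Crash on save  | Julia
Memory leak    | NULL 
Null pointer   | Julia


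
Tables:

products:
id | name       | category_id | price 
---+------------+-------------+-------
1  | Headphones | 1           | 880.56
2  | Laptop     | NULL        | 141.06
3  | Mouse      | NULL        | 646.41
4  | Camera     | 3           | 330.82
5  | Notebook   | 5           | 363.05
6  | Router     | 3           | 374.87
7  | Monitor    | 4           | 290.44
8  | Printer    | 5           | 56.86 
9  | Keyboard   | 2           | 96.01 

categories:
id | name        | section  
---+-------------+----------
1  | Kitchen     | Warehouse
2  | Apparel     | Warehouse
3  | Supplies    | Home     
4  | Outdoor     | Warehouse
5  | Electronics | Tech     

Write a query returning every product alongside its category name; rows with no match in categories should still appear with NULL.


LEFT JOIN keeps every row from products (the left table); where category_id has no match in categories, the category columns become NULL. Walk through each product:
  - product 1 (Headphones): category_id=1 -> matches Kitchen
  - product 2 (Laptop): category_id=NULL, no match -> kept with NULL
  - product 3 (Mouse): category_id=NULL, no match -> kept with NULL
  - product 4 (Camera): category_id=3 -> matches Supplies
  - product 5 (Notebook): category_id=5 -> matches Electronics
  - product 6 (Router): category_id=3 -> matches Supplies
  - product 7 (Monitor): category_id=4 -> matches Outdoor
  - product 8 (Printer): category_id=5 -> matches Electronics
  - product 9 (Keyboard): category_id=2 -> matches Apparel
All 9 rows appear; 2 have NULL category.

SQL:
SELECT a.name, b.name AS category
FROM products a
LEFT JOIN categories b ON a.category_id = b.id

Result:
name       | category   
-----------+------------
Headphones | Kitchen    
Laptop     | NULL       
Mouse      | NULL       
Camera     | Supplies   
Notebook   | Electronics
Router     | Supplies   
Monitor    | Outdoor    
Printer    | Electronics
Keyboard   | Apparel    


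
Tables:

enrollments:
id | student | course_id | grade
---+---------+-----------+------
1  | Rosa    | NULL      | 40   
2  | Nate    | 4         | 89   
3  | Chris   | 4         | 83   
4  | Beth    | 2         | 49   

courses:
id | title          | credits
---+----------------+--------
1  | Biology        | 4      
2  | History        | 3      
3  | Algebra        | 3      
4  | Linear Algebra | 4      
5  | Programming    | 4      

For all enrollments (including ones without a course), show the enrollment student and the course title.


LEFT JOIN keeps every row from enrollments (the left table); where course_id has no match in courses, the course columns become NULL. Walk through each enrollment:
  - enrollment 1 (Rosa): course_id=NULL, no match -> kept with NULL
  - enrollment 2 (Nate): course_id=4 -> matches Linear Algebra
  - enrollment 3 (Chris): course_id=4 -> matches Linear Algebra
  - enrollment 4 (Beth): course_id=2 -> matches History
All 4 rows appear; 1 has NULL course.

SQL:
SELECT a.student, b.title AS course
FROM enrollments a
LEFT JOIN courses b ON a.course_id = b.id

Result:
student | course        
--------+---------------
Rosa    | NULL          
Nate    | Linear Algebra
Chris   | Linear Algebra
Beth    | History       


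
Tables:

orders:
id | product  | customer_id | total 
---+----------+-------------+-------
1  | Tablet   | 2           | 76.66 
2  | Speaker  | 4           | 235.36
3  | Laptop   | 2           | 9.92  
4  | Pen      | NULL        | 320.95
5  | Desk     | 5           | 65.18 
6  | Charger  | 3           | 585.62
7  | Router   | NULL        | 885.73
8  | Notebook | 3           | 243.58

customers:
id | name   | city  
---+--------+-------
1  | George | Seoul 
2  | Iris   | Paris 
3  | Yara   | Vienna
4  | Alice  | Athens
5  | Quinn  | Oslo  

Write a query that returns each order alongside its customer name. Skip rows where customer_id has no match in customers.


INNER JOIN keeps only orders rows whose customer_id matches an id in customers. Walk through each order:
  - order 1 (Tablet): customer_id=2 -> matches Iris
  - order 2 (Speaker): customer_id=4 -> matches Alice
  - order 3 (Laptop): customer_id=2 -> matches Iris
  - order 4 (Pen): customer_id=NULL, no match -> dropped
  - order 5 (Desk): customer_id=5 -> matches Quinn
  - order 6 (Charger): customer_id=3 -> matches Yara
  - order 7 (Router): customer_id=NULL, no match -> dropped
  - order 8 (Notebook): customer_id=3 -> matches Yara
So 2 of 8 rows are dropped.

SQL:
SELECT a.product, b.name AS customer
FROM orders a
INNER JOIN customers b ON a.customer_id = b.id

Result:
product  | customer
---------+---------
Tablet   | Iris    
Speaker  | Alice   
Laptop   | Iris    
Desk     | Quinn   
Charger  | Yara    
Notebook | Yara    


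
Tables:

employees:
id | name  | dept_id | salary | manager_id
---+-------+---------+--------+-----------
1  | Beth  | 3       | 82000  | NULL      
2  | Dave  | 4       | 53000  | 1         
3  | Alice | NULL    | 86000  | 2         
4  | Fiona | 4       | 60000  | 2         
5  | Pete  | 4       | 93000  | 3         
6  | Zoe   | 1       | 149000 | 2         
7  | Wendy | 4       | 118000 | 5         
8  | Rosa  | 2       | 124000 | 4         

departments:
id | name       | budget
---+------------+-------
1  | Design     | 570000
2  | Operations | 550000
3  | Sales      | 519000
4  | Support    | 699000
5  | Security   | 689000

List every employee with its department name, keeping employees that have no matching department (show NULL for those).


LEFT JOIN keeps every row from employees (the left table); where dept_id has no match in departments, the department columns become NULL. Walk through each employee:
  - employee 1 (Beth): dept_id=3 -> matches Sales
  - employee 2 (Dave): dept_id=4 -> matches Support
  - employee 3 (Alice): dept_id=NULL, no match -> kept with NULL
  - employee 4 (Fiona): dept_id=4 -> matches Support
  - employee 5 (Pete): dept_id=4 -> matches Support
  - employee 6 (Zoe): dept_id=1 -> matches Design
  - employee 7 (Wendy): dept_id=4 -> matches Support
  - employee 8 (Rosa): dept_id=2 -> matches Operations
All 8 rows appear; 1 has NULL department.

SQL:
SELECT a.name, b.name AS department
FROM employees a
LEFT JOIN departments b ON a.dept_id = b.id

Result:
name  | department
------+-----------
Beth  | Sales     
Dave  | Support   
Alice | NULL      
Fiona | Support   
Pete  | Support   
Zoe   | Design    
Wendy | Support   
Rosa  | Operations


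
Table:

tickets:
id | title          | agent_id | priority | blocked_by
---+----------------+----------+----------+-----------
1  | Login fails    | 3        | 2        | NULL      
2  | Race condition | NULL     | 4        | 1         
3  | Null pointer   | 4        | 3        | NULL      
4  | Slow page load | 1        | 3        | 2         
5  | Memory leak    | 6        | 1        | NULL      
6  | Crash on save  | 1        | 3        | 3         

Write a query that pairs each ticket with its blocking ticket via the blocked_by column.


This is a self-join: tickets is joined to a second copy of itself, matching each row's blocked_by to another row's id. Use LEFT JOIN so rows with blocked_by=NULL are kept.
  - ticket 1 (Login fails): blocked_by=NULL -> NULL
  - ticket 2 (Race condition): blocked_by=1 -> Login fails
  - ticket 3 (Null pointer): blocked_by=NULL -> NULL
  - ticket 4 (Slow page load): blocked_by=2 -> Race condition
  - ticket 5 (Memory leak): blocked_by=NULL -> NULL
  - ticket 6 (Crash on save): blocked_by=3 -> Null pointer

SQL:
SELECT a.title AS item, b.title AS blocked_by
FROM tickets a
LEFT JOIN tickets b ON a.blocked_by = b.id

Result:
item           | blocked_by    
---------------+---------------
Login fails    | NULL          
Race condition | Login fails   
Null pointer   | NULL          
Slow page load | Race condition
Memory leak    | NULL          
Crash on save  | Null pointer  


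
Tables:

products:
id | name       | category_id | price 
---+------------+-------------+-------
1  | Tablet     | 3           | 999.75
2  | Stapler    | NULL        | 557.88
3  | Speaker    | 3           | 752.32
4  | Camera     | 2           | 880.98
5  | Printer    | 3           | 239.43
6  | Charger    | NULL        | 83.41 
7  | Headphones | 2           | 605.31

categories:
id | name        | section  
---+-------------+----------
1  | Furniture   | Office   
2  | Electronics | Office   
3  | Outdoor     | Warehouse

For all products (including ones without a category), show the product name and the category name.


LEFT JOIN keeps every row from products (the left table); where category_id has no match in categories, the category columns become NULL. Walk through each product:
  - product 1 (Tablet): category_id=3 -> matches Outdoor
  - product 2 (Stapler): category_id=NULL, no match -> kept with NULL
  - product 3 (Speaker): category_id=3 -> matches Outdoor
  - product 4 (Camera): category_id=2 -> matches Electronics
  - product 5 (Printer): category_id=3 -> matches Outdoor
  - product 6 (Charger): category_id=NULL, no match -> kept with NULL
  - product 7 (Headphones): category_id=2 -> matches Electronics
All 7 rows appear; 2 have NULL category.

SQL:
SELECT a.name, b.name AS category
FROM products a
LEFT JOIN categories b ON a.category_id = b.id

Result:
name       | category   
-----------+------------
Tablet     | Outdoor    
Stapler    | NULL       
Speaker    | Outdoor    
Camera     | Electronics
Printer    | Outdoor    
Charger    | NULL       
Headphones | Electronics


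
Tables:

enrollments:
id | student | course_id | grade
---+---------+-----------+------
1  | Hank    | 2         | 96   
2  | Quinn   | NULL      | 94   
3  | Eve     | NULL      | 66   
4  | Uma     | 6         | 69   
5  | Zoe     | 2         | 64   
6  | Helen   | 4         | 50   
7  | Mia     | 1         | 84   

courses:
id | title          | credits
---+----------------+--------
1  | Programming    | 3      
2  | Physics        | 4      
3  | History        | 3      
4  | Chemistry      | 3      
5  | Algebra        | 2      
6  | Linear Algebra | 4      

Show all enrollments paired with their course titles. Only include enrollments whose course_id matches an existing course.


INNER JOIN keeps only enrollments rows whose course_id matches an id in courses. Walk through each enrollment:
  - enrollment 1 (Hank): course_id=2 -> matches Physics
  - enrollment 2 (Quinn): course_id=NULL, no match -> dropped
  - enrollment 3 (Eve): course_id=NULL, no match -> dropped
  - enrollment 4 (Uma): course_id=6 -> matches Linear Algebra
  - enrollment 5 (Zoe): course_id=2 -> matches Physics
  - enrollment 6 (Helen): course_id=4 -> matches Chemistry
  - enrollment 7 (Mia): course_id=1 -> matches Programming
So 2 of 7 rows are dropped.

SQL:
SELECT a.student, b.title AS course
FROM enrollments a
INNER JOIN courses b ON a.course_id = b.id

Result:
student | course        
--------+---------------
Hank    | Physics       
Uma     | Linear Algebra
Zoe     | Physics       
Helen   | Chemistry     
Mia     | Programming   


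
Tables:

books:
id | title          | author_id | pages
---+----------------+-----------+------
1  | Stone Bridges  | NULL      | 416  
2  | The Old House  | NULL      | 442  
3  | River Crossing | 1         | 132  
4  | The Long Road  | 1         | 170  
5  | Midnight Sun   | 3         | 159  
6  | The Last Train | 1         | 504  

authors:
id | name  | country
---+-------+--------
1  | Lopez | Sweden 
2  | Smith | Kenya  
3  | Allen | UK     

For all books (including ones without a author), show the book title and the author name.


LEFT JOIN keeps every row from books (the left table); where author_id has no match in authors, the author columns become NULL. Walk through each book:
  - book 1 (Stone Bridges): author_id=NULL, no match -> kept with NULL
  - book 2 (The Old House): author_id=NULL, no match -> kept with NULL
  - book 3 (River Crossing): author_id=1 -> matches Lopez
  - book 4 (The Long Road): author_id=1 -> matches Lopez
  - book 5 (Midnight Sun): author_id=3 -> matches Allen
  - book 6 (The Last Train): author_id=1 -> matches Lopez
All 6 rows appear; 2 have NULL author.

SQL:
SELECT a.title, b.name AS author
FROM books a
LEFT JOIN authors b ON a.author_id = b.id

Result:
title          | author
---------------+-------
Stone Bridges  | NULL  
The Old House  | NULL  
River Crossing | Lopez 
The Long Road  | Lopez 
Midnight Sun   | Allen 
The Last Train | Lopez 
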